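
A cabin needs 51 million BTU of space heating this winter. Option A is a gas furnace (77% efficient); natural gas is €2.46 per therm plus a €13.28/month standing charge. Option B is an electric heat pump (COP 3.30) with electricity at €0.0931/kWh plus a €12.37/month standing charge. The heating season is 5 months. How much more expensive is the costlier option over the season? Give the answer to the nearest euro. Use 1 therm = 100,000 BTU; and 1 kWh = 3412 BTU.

€1212

Heat load = 51 × 10⁶ BTU = 51,000,000 BTU
Gas: input = 51,000,000 / 0.77 = 66,233,766 BTU = 662.3 therm → 662.3 × €2.46 = €1,629.35; + 5 × €13.28 standing = €1,695.75
Heat pump: 51,000,000 BTU / 3412 = 14,950 kWh heat; / 3.30 = 4,529 kWh in → × €0.0931 = €421.69; + 5 × €12.37 standing = €483.54
Difference = |€1,695.75 − €483.54| = €1,212.21 ≈ €1212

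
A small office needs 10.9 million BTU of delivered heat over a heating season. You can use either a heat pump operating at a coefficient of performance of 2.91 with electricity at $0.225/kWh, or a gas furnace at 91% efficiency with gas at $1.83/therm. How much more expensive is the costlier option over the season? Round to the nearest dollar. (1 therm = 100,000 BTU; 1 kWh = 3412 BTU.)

$28

Heat load = 10.9 × 10⁶ BTU = 10,900,000 BTU
Gas: input = 10,900,000 / 0.91 = 11,978,022 BTU = 119.8 therm → 119.8 × $1.83 = $219.20
Heat pump: 10,900,000 BTU / 3412 = 3,195 kWh heat; / 2.91 = 1,098 kWh in → × $0.225 = $247.01
Difference = |$219.20 − $247.01| = $27.81 ≈ $28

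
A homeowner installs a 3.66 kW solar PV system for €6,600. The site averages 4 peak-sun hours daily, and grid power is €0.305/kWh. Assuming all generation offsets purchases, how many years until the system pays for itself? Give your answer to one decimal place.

4.0 years

Daily generation = 3.66 kW × 4 h = 14.64 kWh
Annual generation = 14.64 × 365 = 5343.6 kWh
Annual savings = 5343.6 × €0.305 = €1,629.80
Payback = €6,600 / €1,629.80 = 4.05 years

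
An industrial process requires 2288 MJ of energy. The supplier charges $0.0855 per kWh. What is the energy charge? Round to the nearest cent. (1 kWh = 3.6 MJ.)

$54.34

2288 MJ × (0.27778 kWh/MJ) = 635.6 kWh
Cost = 635.6 kWh × $0.0855/kWh = $54.34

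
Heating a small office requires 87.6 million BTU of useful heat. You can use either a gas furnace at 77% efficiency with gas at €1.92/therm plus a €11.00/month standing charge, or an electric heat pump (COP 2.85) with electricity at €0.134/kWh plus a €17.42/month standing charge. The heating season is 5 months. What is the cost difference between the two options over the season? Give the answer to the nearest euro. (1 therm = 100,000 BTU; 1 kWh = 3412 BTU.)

Heat load = 87.6 × 10⁶ BTU = 87,600,000 BTU
Gas: input = 87,600,000 / 0.77 = 113,766,234 BTU = 1,138 therm → 1,138 × €1.92 = €2,184.31; + 5 × €11.00 standing = €2,239.31
Heat pump: 87,600,000 BTU / 3412 = 25,670 kWh heat; / 2.85 = 9,008 kWh in → × €0.134 = €1,207.13; + 5 × €17.42 standing = €1,294.23
Difference = |€2,239.31 − €1,294.23| = €945.08 ≈ €945

€945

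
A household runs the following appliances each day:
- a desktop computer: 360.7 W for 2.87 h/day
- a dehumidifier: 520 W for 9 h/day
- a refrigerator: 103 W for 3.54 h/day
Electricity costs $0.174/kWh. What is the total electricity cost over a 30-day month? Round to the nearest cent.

$31.74

desktop computer: 360.7 W × 2.87 h × 30 d = 31,056 Wh = 31.06 kWh
dehumidifier: 520 W × 9 h × 30 d = 140,400 Wh = 140.4 kWh
refrigerator: 103 W × 3.54 h × 30 d = 10,939 Wh = 10.94 kWh
Total energy = 31.06 + 140.4 + 10.94 = 182.4 kWh
Cost = 182.4 kWh × $0.174 = $31.74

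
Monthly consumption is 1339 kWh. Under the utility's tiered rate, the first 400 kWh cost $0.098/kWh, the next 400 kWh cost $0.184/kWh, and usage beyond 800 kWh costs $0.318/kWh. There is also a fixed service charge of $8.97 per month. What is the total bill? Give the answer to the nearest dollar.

First 400 kWh × $0.098 = $39.20
Next 400 kWh × $0.184 = $73.60
Remaining 539 kWh × $0.318 = $171.40
Energy charge = $284.20; + service $8.97 = $293.17 ≈ $293

$293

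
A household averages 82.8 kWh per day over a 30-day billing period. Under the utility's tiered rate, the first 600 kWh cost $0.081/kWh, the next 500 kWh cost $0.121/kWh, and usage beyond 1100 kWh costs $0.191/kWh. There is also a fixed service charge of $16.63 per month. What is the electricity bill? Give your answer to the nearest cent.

Usage = 82.8 kWh/day × 30 days = 2484 kWh
First 600 kWh × $0.081 = $48.60
Next 500 kWh × $0.121 = $60.50
Remaining 1384 kWh × $0.191 = $264.34
Energy charge = $373.44; + service $16.63 = $390.07

$390.07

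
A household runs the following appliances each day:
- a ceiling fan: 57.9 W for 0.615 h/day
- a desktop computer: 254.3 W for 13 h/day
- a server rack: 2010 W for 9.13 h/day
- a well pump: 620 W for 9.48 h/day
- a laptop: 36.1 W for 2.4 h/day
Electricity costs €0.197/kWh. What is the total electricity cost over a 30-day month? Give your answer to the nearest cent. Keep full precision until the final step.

€163.45

ceiling fan: 57.9 W × 0.615 h × 30 d = 1,068 Wh = 1.068 kWh
desktop computer: 254.3 W × 13 h × 30 d = 99,177 Wh = 99.18 kWh
server rack: 2010 W × 9.13 h × 30 d = 550,539 Wh = 550.5 kWh
well pump: 620 W × 9.48 h × 30 d = 176,328 Wh = 176.3 kWh
laptop: 36.1 W × 2.4 h × 30 d = 2,599 Wh = 2.599 kWh
Total energy = 1.068 + 99.18 + 550.5 + 176.3 + 2.599 = 829.7 kWh
Cost = 829.7 kWh × €0.197 = €163.45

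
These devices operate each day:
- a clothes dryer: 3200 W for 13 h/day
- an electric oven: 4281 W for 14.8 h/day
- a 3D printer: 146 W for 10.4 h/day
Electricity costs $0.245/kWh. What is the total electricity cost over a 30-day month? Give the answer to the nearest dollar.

clothes dryer: 3200 W × 13 h × 30 d = 1,248,000 Wh = 1,248 kWh
electric oven: 4281 W × 14.8 h × 30 d = 1,900,764 Wh = 1,901 kWh
3D printer: 146 W × 10.4 h × 30 d = 45,552 Wh = 45.55 kWh
Total energy = 1,248 + 1,901 + 45.55 = 3,194 kWh
Cost = 3,194 kWh × $0.245 = $782.61 ≈ $783

$783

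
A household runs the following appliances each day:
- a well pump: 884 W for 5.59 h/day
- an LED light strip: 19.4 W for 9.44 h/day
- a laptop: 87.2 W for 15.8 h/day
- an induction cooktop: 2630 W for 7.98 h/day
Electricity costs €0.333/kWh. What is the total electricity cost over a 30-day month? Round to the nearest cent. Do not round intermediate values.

well pump: 884 W × 5.59 h × 30 d = 148,247 Wh = 148.2 kWh
LED light strip: 19.4 W × 9.44 h × 30 d = 5,494 Wh = 5.494 kWh
laptop: 87.2 W × 15.8 h × 30 d = 41,333 Wh = 41.33 kWh
induction cooktop: 2630 W × 7.98 h × 30 d = 629,622 Wh = 629.6 kWh
Total energy = 148.2 + 5.494 + 41.33 + 629.6 = 824.7 kWh
Cost = 824.7 kWh × €0.333 = €274.62

€274.62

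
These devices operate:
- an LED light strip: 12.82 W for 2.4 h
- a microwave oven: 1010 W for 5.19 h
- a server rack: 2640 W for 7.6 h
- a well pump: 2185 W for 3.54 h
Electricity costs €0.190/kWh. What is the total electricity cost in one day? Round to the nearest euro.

LED light strip: 12.82 W × 2.4 h = 31 Wh = 0.03077 kWh
microwave oven: 1010 W × 5.19 h = 5,242 Wh = 5.242 kWh
server rack: 2640 W × 7.6 h = 20,064 Wh = 20.06 kWh
well pump: 2185 W × 3.54 h = 7,735 Wh = 7.735 kWh
Total energy = 0.03077 + 5.242 + 20.06 + 7.735 = 33.07 kWh
Cost = 33.07 kWh × €0.190 = €6.28 ≈ €6

€6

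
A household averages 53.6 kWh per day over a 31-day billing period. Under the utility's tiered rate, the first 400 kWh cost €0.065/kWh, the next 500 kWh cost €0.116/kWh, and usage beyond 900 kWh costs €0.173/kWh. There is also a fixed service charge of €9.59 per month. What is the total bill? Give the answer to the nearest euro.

€225

Usage = 53.6 kWh/day × 31 days = 1661.6 kWh
First 400 kWh × €0.065 = €26.00
Next 500 kWh × €0.116 = €58.00
Remaining 761.6 kWh × €0.173 = €131.76
Energy charge = €215.76; + service €9.59 = €225.35 ≈ €225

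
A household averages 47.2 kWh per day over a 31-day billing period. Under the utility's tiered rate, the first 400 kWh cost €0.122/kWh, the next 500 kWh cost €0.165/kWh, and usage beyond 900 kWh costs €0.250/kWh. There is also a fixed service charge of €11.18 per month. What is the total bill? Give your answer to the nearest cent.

€283.28

Usage = 47.2 kWh/day × 31 days = 1463.2 kWh
First 400 kWh × €0.122 = €48.80
Next 500 kWh × €0.165 = €82.50
Remaining 563.2 kWh × €0.250 = €140.80
Energy charge = €272.10; + service €11.18 = €283.28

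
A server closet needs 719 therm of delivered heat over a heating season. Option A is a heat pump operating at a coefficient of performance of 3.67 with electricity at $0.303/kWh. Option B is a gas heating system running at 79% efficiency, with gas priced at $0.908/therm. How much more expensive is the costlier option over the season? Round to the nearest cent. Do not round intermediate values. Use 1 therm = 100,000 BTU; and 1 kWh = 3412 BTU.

Heat load = 719 therm × 100,000 = 71,900,000 BTU
Gas: input = 71,900,000 / 0.790 = 91,012,658 BTU = 910.1 therm → 910.1 × $0.908 = $826.39
Heat pump: 71,900,000 BTU / 3412 = 21,070 kWh heat; / 3.67 = 5,742 kWh in → × $0.303 = $1,739.79
Difference = |$826.39 − $1,739.79| = $913.39

$913.39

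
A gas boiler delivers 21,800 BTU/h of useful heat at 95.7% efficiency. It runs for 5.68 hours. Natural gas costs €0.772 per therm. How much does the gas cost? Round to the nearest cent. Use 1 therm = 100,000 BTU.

Heat delivered = 21,800 BTU/h × 5.68 h = 123,824 BTU
Gas input = 123,824 / 0.957 = 129,388 BTU
= 129,388 / 100,000 = 1.294 therm
Cost = 1.294 × €0.772/therm = €1.00

€1.00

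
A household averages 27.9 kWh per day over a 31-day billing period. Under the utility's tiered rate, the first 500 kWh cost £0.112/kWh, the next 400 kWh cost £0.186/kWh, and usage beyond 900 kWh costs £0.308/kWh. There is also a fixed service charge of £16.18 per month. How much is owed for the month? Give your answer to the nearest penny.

£140.05

Usage = 27.9 kWh/day × 31 days = 864.9 kWh
First 500 kWh × £0.112 = £56.00
Next 364.9 kWh × £0.186 = £67.87
Remaining tier: 0 kWh (not reached)
Energy charge = £123.87; + service £16.18 = £140.05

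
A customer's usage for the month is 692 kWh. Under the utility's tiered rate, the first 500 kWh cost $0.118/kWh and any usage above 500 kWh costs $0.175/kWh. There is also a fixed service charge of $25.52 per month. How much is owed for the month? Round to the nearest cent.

First 500 kWh × $0.118 = $59.00
Remaining 192 kWh × $0.175 = $33.60
Energy charge = $92.60; + service $25.52 = $118.12

$118.12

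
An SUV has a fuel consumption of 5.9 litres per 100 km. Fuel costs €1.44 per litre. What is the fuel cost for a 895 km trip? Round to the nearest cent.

Fuel = 5.9 L/100 km × 895 km / 100 = 52.8 L
Cost = 52.8 L × €1.44/L = €76.04

€76.04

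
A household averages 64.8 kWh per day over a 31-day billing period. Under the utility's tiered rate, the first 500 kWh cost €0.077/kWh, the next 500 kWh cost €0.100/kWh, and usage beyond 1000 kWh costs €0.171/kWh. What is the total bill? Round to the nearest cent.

Usage = 64.8 kWh/day × 31 days = 2008.8 kWh
First 500 kWh × €0.077 = €38.50
Next 500 kWh × €0.100 = €50.00
Remaining 1008.8 kWh × €0.171 = €172.50
Total = €261.00

€261.00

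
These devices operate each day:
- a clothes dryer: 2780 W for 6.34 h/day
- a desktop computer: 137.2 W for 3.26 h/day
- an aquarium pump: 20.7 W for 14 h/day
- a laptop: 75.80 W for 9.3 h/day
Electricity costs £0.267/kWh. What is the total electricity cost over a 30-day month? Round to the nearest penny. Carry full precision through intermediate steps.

clothes dryer: 2780 W × 6.34 h × 30 d = 528,756 Wh = 528.8 kWh
desktop computer: 137.2 W × 3.26 h × 30 d = 13,418 Wh = 13.42 kWh
aquarium pump: 20.7 W × 14 h × 30 d = 8,694 Wh = 8.694 kWh
laptop: 75.80 W × 9.3 h × 30 d = 21,148 Wh = 21.15 kWh
Total energy = 528.8 + 13.42 + 8.694 + 21.15 = 572 kWh
Cost = 572 kWh × £0.267 = £152.73

£152.73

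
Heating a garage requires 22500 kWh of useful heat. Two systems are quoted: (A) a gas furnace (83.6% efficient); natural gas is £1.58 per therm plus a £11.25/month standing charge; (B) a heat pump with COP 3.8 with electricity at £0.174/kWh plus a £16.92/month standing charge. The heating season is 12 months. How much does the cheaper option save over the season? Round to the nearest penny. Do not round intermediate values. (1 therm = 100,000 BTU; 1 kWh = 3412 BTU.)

£352.61

Heat load = 22500 kWh × 3412 = 76,770,000 BTU
Gas: input = 76,770,000 / 0.836 = 91,830,144 BTU = 918.3 therm → 918.3 × £1.58 = £1,450.92; + 12 × £11.25 standing = £1,585.92
Heat pump: 76,770,000 BTU / 3412 = 22,500 kWh heat; / 3.8 = 5,921 kWh in → × £0.174 = £1,030.26; + 12 × £16.92 standing = £1,233.30
Difference = |£1,585.92 − £1,233.30| = £352.61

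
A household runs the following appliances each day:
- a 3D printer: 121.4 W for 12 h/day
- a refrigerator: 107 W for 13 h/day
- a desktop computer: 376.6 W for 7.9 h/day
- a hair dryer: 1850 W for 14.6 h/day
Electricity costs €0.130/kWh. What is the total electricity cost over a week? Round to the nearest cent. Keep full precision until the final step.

€29.88

3D printer: 121.4 W × 12 h × 7 d = 10,198 Wh = 10.2 kWh
refrigerator: 107 W × 13 h × 7 d = 9,737 Wh = 9.737 kWh
desktop computer: 376.6 W × 7.9 h × 7 d = 20,826 Wh = 20.83 kWh
hair dryer: 1850 W × 14.6 h × 7 d = 189,070 Wh = 189.1 kWh
Total energy = 10.2 + 9.737 + 20.83 + 189.1 = 229.8 kWh
Cost = 229.8 kWh × €0.130 = €29.88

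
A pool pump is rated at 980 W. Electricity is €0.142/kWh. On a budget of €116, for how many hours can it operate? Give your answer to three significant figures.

834 h

Energy budget = €116 / €0.142 per kWh = 816.9 kWh = 816,901 Wh
Runtime = 816,901 Wh / 980 W = 833.6 h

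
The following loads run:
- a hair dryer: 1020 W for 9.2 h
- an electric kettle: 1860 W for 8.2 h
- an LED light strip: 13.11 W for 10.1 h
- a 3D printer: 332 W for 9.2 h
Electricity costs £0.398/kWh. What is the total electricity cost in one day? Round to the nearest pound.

hair dryer: 1020 W × 9.2 h = 9,384 Wh = 9.384 kWh
electric kettle: 1860 W × 8.2 h = 15,252 Wh = 15.25 kWh
LED light strip: 13.11 W × 10.1 h = 132 Wh = 0.1324 kWh
3D printer: 332 W × 9.2 h = 3,054 Wh = 3.054 kWh
Total energy = 9.384 + 15.25 + 0.1324 + 3.054 = 27.82 kWh
Cost = 27.82 kWh × £0.398 = £11.07 ≈ £11

£11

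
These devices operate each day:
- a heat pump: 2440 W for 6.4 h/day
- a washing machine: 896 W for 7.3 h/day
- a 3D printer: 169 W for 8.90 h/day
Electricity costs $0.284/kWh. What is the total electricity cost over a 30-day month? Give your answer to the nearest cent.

heat pump: 2440 W × 6.4 h × 30 d = 468,480 Wh = 468.5 kWh
washing machine: 896 W × 7.3 h × 30 d = 196,224 Wh = 196.2 kWh
3D printer: 169 W × 8.90 h × 30 d = 45,123 Wh = 45.12 kWh
Total energy = 468.5 + 196.2 + 45.12 = 709.8 kWh
Cost = 709.8 kWh × $0.284 = $201.59

$201.59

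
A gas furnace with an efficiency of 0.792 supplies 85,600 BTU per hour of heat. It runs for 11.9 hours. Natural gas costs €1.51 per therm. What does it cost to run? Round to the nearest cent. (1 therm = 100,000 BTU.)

Heat delivered = 85,600 BTU/h × 11.9 h = 1,018,640 BTU
Gas input = 1,018,640 / 0.792 = 1,286,162 BTU
= 1,286,162 / 100,000 = 12.86 therm
Cost = 12.86 × €1.51/therm = €19.42

€19.42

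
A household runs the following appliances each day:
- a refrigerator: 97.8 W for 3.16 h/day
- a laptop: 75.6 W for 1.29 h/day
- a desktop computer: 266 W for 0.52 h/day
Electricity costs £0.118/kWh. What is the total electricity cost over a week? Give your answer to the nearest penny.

£0.45

refrigerator: 97.8 W × 3.16 h × 7 d = 2,163 Wh = 2.163 kWh
laptop: 75.6 W × 1.29 h × 7 d = 683 Wh = 0.6827 kWh
desktop computer: 266 W × 0.52 h × 7 d = 968 Wh = 0.9682 kWh
Total energy = 2.163 + 0.6827 + 0.9682 = 3.814 kWh
Cost = 3.814 kWh × £0.118 = £0.45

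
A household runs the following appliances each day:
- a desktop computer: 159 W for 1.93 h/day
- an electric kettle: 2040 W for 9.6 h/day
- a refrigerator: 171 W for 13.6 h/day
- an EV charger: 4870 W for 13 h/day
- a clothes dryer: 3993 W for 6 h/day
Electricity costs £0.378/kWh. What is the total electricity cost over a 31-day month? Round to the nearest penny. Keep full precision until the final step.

£1282.94

desktop computer: 159 W × 1.93 h × 31 d = 9,513 Wh = 9.513 kWh
electric kettle: 2040 W × 9.6 h × 31 d = 607,104 Wh = 607.1 kWh
refrigerator: 171 W × 13.6 h × 31 d = 72,094 Wh = 72.09 kWh
EV charger: 4870 W × 13 h × 31 d = 1,962,610 Wh = 1,963 kWh
clothes dryer: 3993 W × 6 h × 31 d = 742,698 Wh = 742.7 kWh
Total energy = 9.513 + 607.1 + 72.09 + 1,963 + 742.7 = 3,394 kWh
Cost = 3,394 kWh × £0.378 = £1,282.94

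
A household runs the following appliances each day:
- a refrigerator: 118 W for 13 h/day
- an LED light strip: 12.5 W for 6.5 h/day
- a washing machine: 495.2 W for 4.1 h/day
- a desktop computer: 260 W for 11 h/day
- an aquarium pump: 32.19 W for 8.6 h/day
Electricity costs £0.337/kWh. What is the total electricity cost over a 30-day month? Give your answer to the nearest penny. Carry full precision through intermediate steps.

refrigerator: 118 W × 13 h × 30 d = 46,020 Wh = 46.02 kWh
LED light strip: 12.5 W × 6.5 h × 30 d = 2,438 Wh = 2.438 kWh
washing machine: 495.2 W × 4.1 h × 30 d = 60,910 Wh = 60.91 kWh
desktop computer: 260 W × 11 h × 30 d = 85,800 Wh = 85.8 kWh
aquarium pump: 32.19 W × 8.6 h × 30 d = 8,305 Wh = 8.305 kWh
Total energy = 46.02 + 2.438 + 60.91 + 85.8 + 8.305 = 203.5 kWh
Cost = 203.5 kWh × £0.337 = £68.57

£68.57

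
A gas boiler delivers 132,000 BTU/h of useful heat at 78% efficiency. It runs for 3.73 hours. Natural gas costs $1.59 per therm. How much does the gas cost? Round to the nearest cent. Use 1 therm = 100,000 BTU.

$10.04

Heat delivered = 132,000 BTU/h × 3.73 h = 492,360 BTU
Gas input = 492,360 / 0.78 = 631,231 BTU
= 631,231 / 100,000 = 6.312 therm
Cost = 6.312 × $1.59/therm = $10.04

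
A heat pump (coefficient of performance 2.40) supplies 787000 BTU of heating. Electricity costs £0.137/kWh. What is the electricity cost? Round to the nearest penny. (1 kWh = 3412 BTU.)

£13.17

Heat delivered = 787,000 BTU / 3412 = 230.7 kWh
Electrical input = 230.7 kWh / 2.40 = 96.11 kWh
Cost = 96.11 × £0.137/kWh = £13.17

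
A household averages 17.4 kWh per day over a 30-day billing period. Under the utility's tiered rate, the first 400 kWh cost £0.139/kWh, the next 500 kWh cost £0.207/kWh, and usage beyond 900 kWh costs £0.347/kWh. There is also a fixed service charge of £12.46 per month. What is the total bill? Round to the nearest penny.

Usage = 17.4 kWh/day × 30 days = 522 kWh
First 400 kWh × £0.139 = £55.60
Next 122 kWh × £0.207 = £25.25
Remaining tier: 0 kWh (not reached)
Energy charge = £80.85; + service £12.46 = £93.31

£93.31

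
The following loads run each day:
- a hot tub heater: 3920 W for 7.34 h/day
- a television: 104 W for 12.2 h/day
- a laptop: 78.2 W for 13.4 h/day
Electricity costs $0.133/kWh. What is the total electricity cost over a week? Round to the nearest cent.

hot tub heater: 3920 W × 7.34 h × 7 d = 201,410 Wh = 201.4 kWh
television: 104 W × 12.2 h × 7 d = 8,882 Wh = 8.882 kWh
laptop: 78.2 W × 13.4 h × 7 d = 7,335 Wh = 7.335 kWh
Total energy = 201.4 + 8.882 + 7.335 = 217.6 kWh
Cost = 217.6 kWh × $0.133 = $28.94

$28.94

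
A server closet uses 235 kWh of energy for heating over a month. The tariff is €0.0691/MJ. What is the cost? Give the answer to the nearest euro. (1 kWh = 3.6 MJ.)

€58

235 kWh × (3.6 MJ/kWh) = 846 MJ
Cost = 846 MJ × €0.0691/MJ = €58.46 ≈ €58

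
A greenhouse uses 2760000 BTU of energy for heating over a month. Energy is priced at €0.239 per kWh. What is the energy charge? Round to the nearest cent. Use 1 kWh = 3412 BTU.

€193.33

2760000 BTU × (0.00029308 kWh/BTU) = 808.9 kWh
Cost = 808.9 kWh × €0.239/kWh = €193.33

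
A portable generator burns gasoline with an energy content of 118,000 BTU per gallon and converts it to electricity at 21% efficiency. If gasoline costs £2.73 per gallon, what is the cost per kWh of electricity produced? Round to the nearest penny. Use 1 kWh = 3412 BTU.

£0.38

Electrical output per gallon = 118,000 BTU × 0.21 / 3412 BTU/kWh = 7.263 kWh
Cost per kWh = £2.73 / 7.263 kWh = £0.376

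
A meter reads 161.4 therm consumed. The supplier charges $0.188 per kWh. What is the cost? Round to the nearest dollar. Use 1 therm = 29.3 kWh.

161.4 therm × (29.3 kWh/therm) = 4,729 kWh
Cost = 4,729 kWh × $0.188/kWh = $889.06 ≈ $889

$889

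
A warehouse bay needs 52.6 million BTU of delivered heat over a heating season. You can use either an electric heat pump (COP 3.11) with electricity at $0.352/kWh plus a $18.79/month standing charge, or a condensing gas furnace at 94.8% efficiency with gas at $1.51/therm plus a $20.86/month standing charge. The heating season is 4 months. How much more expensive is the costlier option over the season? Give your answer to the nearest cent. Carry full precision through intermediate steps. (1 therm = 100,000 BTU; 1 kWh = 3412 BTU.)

$898.75

Heat load = 52.6 × 10⁶ BTU = 52,600,000 BTU
Gas: input = 52,600,000 / 0.948 = 55,485,232 BTU = 554.9 therm → 554.9 × $1.51 = $837.83; + 4 × $20.86 standing = $921.27
Heat pump: 52,600,000 BTU / 3412 = 15,420 kWh heat; / 3.11 = 4,957 kWh in → × $0.352 = $1,744.85; + 4 × $18.79 standing = $1,820.01
Difference = |$921.27 − $1,820.01| = $898.75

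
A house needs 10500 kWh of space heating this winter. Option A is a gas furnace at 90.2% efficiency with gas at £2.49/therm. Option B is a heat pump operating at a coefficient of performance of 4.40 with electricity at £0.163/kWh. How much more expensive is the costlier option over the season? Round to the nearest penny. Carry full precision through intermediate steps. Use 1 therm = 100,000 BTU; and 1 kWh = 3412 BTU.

£600.01

Heat load = 10500 kWh × 3412 = 35,826,000 BTU
Gas: input = 35,826,000 / 0.902 = 39,718,404 BTU = 397.2 therm → 397.2 × £2.49 = £988.99
Heat pump: 35,826,000 BTU / 3412 = 10,500 kWh heat; / 4.40 = 2,386 kWh in → × £0.163 = £388.98
Difference = |£988.99 − £388.98| = £600.01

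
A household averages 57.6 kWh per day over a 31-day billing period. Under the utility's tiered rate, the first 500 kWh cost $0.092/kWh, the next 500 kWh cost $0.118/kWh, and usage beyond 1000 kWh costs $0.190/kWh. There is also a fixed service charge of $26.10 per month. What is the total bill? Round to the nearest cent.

$280.36

Usage = 57.6 kWh/day × 31 days = 1785.6 kWh
First 500 kWh × $0.092 = $46.00
Next 500 kWh × $0.118 = $59.00
Remaining 785.6 kWh × $0.190 = $149.26
Energy charge = $254.26; + service $26.10 = $280.36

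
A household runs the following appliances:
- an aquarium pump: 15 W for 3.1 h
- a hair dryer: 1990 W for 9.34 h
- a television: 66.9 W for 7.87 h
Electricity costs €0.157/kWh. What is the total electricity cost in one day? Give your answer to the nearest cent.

€3.01

aquarium pump: 15 W × 3.1 h = 46 Wh = 0.0465 kWh
hair dryer: 1990 W × 9.34 h = 18,587 Wh = 18.59 kWh
television: 66.9 W × 7.87 h = 527 Wh = 0.5265 kWh
Total energy = 0.0465 + 18.59 + 0.5265 = 19.16 kWh
Cost = 19.16 kWh × €0.157 = €3.01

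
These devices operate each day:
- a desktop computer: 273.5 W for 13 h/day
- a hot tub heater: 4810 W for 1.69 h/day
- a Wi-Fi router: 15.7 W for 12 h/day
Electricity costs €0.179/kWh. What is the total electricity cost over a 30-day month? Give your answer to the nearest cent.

€63.76

desktop computer: 273.5 W × 13 h × 30 d = 106,665 Wh = 106.7 kWh
hot tub heater: 4810 W × 1.69 h × 30 d = 243,867 Wh = 243.9 kWh
Wi-Fi router: 15.7 W × 12 h × 30 d = 5,652 Wh = 5.652 kWh
Total energy = 106.7 + 243.9 + 5.652 = 356.2 kWh
Cost = 356.2 kWh × €0.179 = €63.76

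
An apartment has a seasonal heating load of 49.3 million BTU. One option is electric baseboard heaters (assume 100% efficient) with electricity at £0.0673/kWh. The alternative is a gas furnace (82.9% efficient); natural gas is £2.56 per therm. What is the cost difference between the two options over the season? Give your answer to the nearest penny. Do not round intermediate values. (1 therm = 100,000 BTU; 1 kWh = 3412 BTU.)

Heat load = 49.3 × 10⁶ BTU = 49,300,000 BTU
Gas: input = 49,300,000 / 0.829 = 59,469,240 BTU = 594.7 therm → 594.7 × £2.56 = £1,522.41
Electric: 49,300,000 BTU / 3412 = 14,450 kWh → × £0.0673 = £972.42
Difference = |£1,522.41 − £972.42| = £549.99

£549.99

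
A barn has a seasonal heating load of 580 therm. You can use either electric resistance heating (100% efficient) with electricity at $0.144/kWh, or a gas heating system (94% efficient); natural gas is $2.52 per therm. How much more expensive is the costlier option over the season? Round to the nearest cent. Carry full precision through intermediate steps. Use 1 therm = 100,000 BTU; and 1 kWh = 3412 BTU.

$892.94

Heat load = 580 therm × 100,000 = 58,000,000 BTU
Gas: input = 58,000,000 / 0.94 = 61,702,128 BTU = 617 therm → 617 × $2.52 = $1,554.89
Electric: 58,000,000 BTU / 3412 = 17,000 kWh → × $0.144 = $2,447.83
Difference = |$1,554.89 − $2,447.83| = $892.94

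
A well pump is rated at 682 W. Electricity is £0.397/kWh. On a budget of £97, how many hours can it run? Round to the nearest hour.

358 h

Energy budget = £97 / £0.397 per kWh = 244.3 kWh = 244,332 Wh
Runtime = 244,332 Wh / 682 W = 358.3 h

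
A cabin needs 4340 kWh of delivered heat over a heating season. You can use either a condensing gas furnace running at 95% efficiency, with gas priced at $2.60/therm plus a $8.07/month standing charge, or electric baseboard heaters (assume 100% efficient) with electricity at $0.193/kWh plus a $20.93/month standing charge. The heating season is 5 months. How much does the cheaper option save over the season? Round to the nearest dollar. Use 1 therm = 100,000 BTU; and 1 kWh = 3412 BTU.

$497

Heat load = 4340 kWh × 3412 = 14,808,080 BTU
Gas: input = 14,808,080 / 0.95 = 15,587,453 BTU = 155.9 therm → 155.9 × $2.60 = $405.27; + 5 × $8.07 standing = $445.62
Electric: 14,808,080 BTU / 3412 = 4,340 kWh → × $0.193 = $837.62; + 5 × $20.93 standing = $942.27
Difference = |$445.62 − $942.27| = $496.65 ≈ $497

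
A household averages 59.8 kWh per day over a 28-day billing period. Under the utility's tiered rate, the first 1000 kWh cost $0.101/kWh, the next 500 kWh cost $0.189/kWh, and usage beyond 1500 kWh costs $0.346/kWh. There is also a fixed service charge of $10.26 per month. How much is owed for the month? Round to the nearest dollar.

$266

Usage = 59.8 kWh/day × 28 days = 1674.4 kWh
First 1000 kWh × $0.101 = $101.00
Next 500 kWh × $0.189 = $94.50
Remaining 174.4 kWh × $0.346 = $60.34
Energy charge = $255.84; + service $10.26 = $266.10 ≈ $266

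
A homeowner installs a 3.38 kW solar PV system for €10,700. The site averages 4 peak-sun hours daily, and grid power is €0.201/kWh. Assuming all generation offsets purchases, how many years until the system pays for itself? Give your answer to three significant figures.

10.8 years

Daily generation = 3.38 kW × 4 h = 13.52 kWh
Annual generation = 13.52 × 365 = 4934.8 kWh
Annual savings = 4934.8 × €0.201 = €991.89
Payback = €10,700 / €991.89 = 10.8 years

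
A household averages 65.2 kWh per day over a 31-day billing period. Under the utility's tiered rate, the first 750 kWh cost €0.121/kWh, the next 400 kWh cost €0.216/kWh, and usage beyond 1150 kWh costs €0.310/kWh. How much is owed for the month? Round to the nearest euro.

€447

Usage = 65.2 kWh/day × 31 days = 2021.2 kWh
First 750 kWh × €0.121 = €90.75
Next 400 kWh × €0.216 = €86.40
Remaining 871.2 kWh × €0.310 = €270.07
Total = €447.22 ≈ €447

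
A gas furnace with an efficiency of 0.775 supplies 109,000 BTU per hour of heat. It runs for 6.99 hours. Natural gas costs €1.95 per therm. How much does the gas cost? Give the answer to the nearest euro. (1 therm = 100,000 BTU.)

Heat delivered = 109,000 BTU/h × 6.99 h = 761,910 BTU
Gas input = 761,910 / 0.775 = 983,110 BTU
= 983,110 / 100,000 = 9.831 therm
Cost = 9.831 × €1.95/therm = €19.17 ≈ €19

€19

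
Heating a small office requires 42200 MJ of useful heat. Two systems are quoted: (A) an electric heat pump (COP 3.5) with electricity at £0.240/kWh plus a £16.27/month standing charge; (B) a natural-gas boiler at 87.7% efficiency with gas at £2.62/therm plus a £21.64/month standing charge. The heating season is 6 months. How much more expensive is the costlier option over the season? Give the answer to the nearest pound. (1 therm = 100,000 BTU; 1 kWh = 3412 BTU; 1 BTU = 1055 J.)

£423

Heat load = 42200 MJ = 42,200,000,000 J / 1055 = 40,000,000 BTU
Gas: input = 40,000,000 / 0.877 = 45,610,034 BTU = 456.1 therm → 456.1 × £2.62 = £1,194.98; + 6 × £21.64 standing = £1,324.82
Heat pump: 40,000,000 BTU / 3412 = 11,720 kWh heat; / 3.5 = 3,350 kWh in → × £0.240 = £803.89; + 6 × £16.27 standing = £901.51
Difference = |£1,324.82 − £901.51| = £423.32 ≈ £423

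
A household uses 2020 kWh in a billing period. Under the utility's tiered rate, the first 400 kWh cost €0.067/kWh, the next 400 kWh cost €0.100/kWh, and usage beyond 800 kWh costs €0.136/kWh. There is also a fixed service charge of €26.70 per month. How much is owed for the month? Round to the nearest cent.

First 400 kWh × €0.067 = €26.80
Next 400 kWh × €0.100 = €40.00
Remaining 1220 kWh × €0.136 = €165.92
Energy charge = €232.72; + service €26.70 = €259.42

€259.42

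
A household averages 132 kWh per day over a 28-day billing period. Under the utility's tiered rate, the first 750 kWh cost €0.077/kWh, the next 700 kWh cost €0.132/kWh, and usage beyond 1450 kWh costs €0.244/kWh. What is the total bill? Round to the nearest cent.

Usage = 132 kWh/day × 28 days = 3696 kWh
First 750 kWh × €0.077 = €57.75
Next 700 kWh × €0.132 = €92.40
Remaining 2246 kWh × €0.244 = €548.02
Total = €698.17

€698.17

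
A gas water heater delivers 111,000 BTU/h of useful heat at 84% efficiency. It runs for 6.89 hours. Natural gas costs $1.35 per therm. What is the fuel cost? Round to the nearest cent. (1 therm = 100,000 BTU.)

Heat delivered = 111,000 BTU/h × 6.89 h = 764,790 BTU
Gas input = 764,790 / 0.84 = 910,464 BTU
= 910,464 / 100,000 = 9.105 therm
Cost = 9.105 × $1.35/therm = $12.29

$12.29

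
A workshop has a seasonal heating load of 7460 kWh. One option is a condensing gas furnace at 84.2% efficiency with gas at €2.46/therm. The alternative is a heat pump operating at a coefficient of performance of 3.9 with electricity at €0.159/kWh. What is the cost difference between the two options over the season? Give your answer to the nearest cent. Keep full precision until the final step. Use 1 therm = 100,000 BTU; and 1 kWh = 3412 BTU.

Heat load = 7460 kWh × 3412 = 25,453,520 BTU
Gas: input = 25,453,520 / 0.842 = 30,229,834 BTU = 302.3 therm → 302.3 × €2.46 = €743.65
Heat pump: 25,453,520 BTU / 3412 = 7,460 kWh heat; / 3.9 = 1,913 kWh in → × €0.159 = €304.14
Difference = |€743.65 − €304.14| = €439.52

€439.52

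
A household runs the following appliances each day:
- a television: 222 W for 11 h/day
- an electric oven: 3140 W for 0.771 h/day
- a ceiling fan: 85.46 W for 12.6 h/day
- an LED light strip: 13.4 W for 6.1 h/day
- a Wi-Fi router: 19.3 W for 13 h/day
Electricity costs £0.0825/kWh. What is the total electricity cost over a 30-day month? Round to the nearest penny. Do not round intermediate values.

television: 222 W × 11 h × 30 d = 73,260 Wh = 73.26 kWh
electric oven: 3140 W × 0.771 h × 30 d = 72,628 Wh = 72.63 kWh
ceiling fan: 85.46 W × 12.6 h × 30 d = 32,304 Wh = 32.3 kWh
LED light strip: 13.4 W × 6.1 h × 30 d = 2,452 Wh = 2.452 kWh
Wi-Fi router: 19.3 W × 13 h × 30 d = 7,527 Wh = 7.527 kWh
Total energy = 73.26 + 72.63 + 32.3 + 2.452 + 7.527 = 188.2 kWh
Cost = 188.2 kWh × £0.0825 = £15.52

£15.52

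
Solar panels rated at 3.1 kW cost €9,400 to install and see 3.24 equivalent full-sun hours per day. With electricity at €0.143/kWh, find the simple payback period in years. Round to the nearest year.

18 years

Daily generation = 3.1 kW × 3.24 h = 10.04 kWh
Annual generation = 10.04 × 365 = 3666.1 kWh
Annual savings = 3666.1 × €0.143 = €524.25
Payback = €9,400 / €524.25 = 17.9 years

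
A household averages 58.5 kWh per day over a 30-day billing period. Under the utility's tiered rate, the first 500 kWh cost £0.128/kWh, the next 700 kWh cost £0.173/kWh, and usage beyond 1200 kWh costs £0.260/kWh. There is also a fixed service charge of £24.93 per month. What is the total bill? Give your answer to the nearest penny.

Usage = 58.5 kWh/day × 30 days = 1755 kWh
First 500 kWh × £0.128 = £64.00
Next 700 kWh × £0.173 = £121.10
Remaining 555 kWh × £0.260 = £144.30
Energy charge = £329.40; + service £24.93 = £354.33

£354.33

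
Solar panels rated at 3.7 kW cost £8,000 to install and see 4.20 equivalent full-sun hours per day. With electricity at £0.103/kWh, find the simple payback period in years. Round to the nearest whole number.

Daily generation = 3.7 kW × 4.20 h = 15.54 kWh
Annual generation = 15.54 × 365 = 5672.1 kWh
Annual savings = 5672.1 × £0.103 = £584.23
Payback = £8,000 / £584.23 = 13.7 years

14 years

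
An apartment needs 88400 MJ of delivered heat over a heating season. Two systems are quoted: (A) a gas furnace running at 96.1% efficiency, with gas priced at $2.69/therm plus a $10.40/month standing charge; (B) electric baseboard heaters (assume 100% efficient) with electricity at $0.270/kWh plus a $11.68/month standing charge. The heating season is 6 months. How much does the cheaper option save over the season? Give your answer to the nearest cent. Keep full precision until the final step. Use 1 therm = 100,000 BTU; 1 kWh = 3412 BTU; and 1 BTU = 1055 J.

$4292.84

Heat load = 88400 MJ = 88,400,000,000 J / 1055 = 83,791,469 BTU
Gas: input = 83,791,469 / 0.961 = 87,191,955 BTU = 871.9 therm → 871.9 × $2.69 = $2,345.46; + 6 × $10.40 standing = $2,407.86
Electric: 83,791,469 BTU / 3412 = 24,560 kWh → × $0.270 = $6,630.63; + 6 × $11.68 standing = $6,700.71
Difference = |$2,407.86 − $6,700.71| = $4,292.84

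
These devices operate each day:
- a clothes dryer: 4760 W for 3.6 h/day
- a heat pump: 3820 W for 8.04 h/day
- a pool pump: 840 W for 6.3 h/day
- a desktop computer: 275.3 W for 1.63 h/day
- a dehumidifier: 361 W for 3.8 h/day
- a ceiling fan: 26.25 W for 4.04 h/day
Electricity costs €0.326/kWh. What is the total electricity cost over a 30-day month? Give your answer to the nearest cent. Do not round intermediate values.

clothes dryer: 4760 W × 3.6 h × 30 d = 514,080 Wh = 514.1 kWh
heat pump: 3820 W × 8.04 h × 30 d = 921,384 Wh = 921.4 kWh
pool pump: 840 W × 6.3 h × 30 d = 158,760 Wh = 158.8 kWh
desktop computer: 275.3 W × 1.63 h × 30 d = 13,462 Wh = 13.46 kWh
dehumidifier: 361 W × 3.8 h × 30 d = 41,154 Wh = 41.15 kWh
ceiling fan: 26.25 W × 4.04 h × 30 d = 3,182 Wh = 3.182 kWh
Total energy = 514.1 + 921.4 + 158.8 + 13.46 + 41.15 + 3.182 = 1,652 kWh
Cost = 1,652 kWh × €0.326 = €538.56

€538.56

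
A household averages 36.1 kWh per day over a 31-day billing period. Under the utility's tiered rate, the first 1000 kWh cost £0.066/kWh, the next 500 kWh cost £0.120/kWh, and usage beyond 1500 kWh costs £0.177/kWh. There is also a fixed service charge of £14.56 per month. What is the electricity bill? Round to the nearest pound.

£95

Usage = 36.1 kWh/day × 31 days = 1119.1 kWh
First 1000 kWh × £0.066 = £66.00
Next 119.1 kWh × £0.120 = £14.29
Remaining tier: 0 kWh (not reached)
Energy charge = £80.29; + service £14.56 = £94.85 ≈ £95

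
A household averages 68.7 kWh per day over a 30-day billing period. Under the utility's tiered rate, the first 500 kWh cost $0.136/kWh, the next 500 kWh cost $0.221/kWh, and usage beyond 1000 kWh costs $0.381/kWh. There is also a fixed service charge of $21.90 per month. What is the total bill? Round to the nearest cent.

Usage = 68.7 kWh/day × 30 days = 2061 kWh
First 500 kWh × $0.136 = $68.00
Next 500 kWh × $0.221 = $110.50
Remaining 1061 kWh × $0.381 = $404.24
Energy charge = $582.74; + service $21.90 = $604.64

$604.64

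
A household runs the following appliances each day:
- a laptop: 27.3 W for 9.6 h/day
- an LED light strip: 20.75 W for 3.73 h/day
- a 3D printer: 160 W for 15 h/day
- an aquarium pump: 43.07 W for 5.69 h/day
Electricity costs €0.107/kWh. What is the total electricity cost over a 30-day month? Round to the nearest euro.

€10

laptop: 27.3 W × 9.6 h × 30 d = 7,862 Wh = 7.862 kWh
LED light strip: 20.75 W × 3.73 h × 30 d = 2,322 Wh = 2.322 kWh
3D printer: 160 W × 15 h × 30 d = 72,000 Wh = 72 kWh
aquarium pump: 43.07 W × 5.69 h × 30 d = 7,352 Wh = 7.352 kWh
Total energy = 7.862 + 2.322 + 72 + 7.352 = 89.54 kWh
Cost = 89.54 kWh × €0.107 = €9.58 ≈ €10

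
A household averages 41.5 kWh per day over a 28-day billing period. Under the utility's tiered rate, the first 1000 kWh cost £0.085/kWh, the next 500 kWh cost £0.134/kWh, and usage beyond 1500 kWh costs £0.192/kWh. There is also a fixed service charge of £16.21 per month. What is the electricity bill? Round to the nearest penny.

Usage = 41.5 kWh/day × 28 days = 1162 kWh
First 1000 kWh × £0.085 = £85.00
Next 162 kWh × £0.134 = £21.71
Remaining tier: 0 kWh (not reached)
Energy charge = £106.71; + service £16.21 = £122.92

£122.92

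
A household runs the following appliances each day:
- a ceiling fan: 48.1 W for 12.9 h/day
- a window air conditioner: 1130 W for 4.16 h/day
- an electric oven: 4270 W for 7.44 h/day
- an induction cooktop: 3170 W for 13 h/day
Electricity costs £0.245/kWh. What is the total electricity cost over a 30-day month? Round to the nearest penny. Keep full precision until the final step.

ceiling fan: 48.1 W × 12.9 h × 30 d = 18,615 Wh = 18.61 kWh
window air conditioner: 1130 W × 4.16 h × 30 d = 141,024 Wh = 141 kWh
electric oven: 4270 W × 7.44 h × 30 d = 953,064 Wh = 953.1 kWh
induction cooktop: 3170 W × 13 h × 30 d = 1,236,300 Wh = 1,236 kWh
Total energy = 18.61 + 141 + 953.1 + 1,236 = 2,349 kWh
Cost = 2,349 kWh × £0.245 = £575.51

£575.51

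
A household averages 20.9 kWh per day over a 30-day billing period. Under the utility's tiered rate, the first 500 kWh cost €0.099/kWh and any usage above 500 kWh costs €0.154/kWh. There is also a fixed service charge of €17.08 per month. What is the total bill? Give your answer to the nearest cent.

Usage = 20.9 kWh/day × 30 days = 627 kWh
First 500 kWh × €0.099 = €49.50
Remaining 127 kWh × €0.154 = €19.56
Energy charge = €69.06; + service €17.08 = €86.14

€86.14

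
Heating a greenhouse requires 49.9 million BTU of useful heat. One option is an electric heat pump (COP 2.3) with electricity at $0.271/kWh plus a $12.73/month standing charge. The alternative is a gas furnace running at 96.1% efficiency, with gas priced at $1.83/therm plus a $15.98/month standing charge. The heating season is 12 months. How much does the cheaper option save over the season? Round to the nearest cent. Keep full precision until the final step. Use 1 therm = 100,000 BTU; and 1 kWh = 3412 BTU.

$733.96

Heat load = 49.9 × 10⁶ BTU = 49,900,000 BTU
Gas: input = 49,900,000 / 0.961 = 51,925,078 BTU = 519.3 therm → 519.3 × $1.83 = $950.23; + 12 × $15.98 standing = $1,141.99
Heat pump: 49,900,000 BTU / 3412 = 14,620 kWh heat; / 2.3 = 6,359 kWh in → × $0.271 = $1,723.19; + 12 × $12.73 standing = $1,875.95
Difference = |$1,141.99 − $1,875.95| = $733.96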